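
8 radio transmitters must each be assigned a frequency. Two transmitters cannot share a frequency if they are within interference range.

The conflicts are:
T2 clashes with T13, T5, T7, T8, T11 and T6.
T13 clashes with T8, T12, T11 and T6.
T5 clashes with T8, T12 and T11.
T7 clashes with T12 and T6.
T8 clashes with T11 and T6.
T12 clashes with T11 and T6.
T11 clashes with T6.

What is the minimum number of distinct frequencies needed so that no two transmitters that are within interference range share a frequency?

T2, T13, T8, T11, T6 all conflict with each other, so at least 5 frequencies are needed.
5 frequencies suffice: frequency 1 → {T2, T12}; frequency 2 → {T7, T11}; frequency 3 → {T5, T6}; frequency 4 → {T8}; frequency 5 → {T13}. Each listed conflict is separated.

5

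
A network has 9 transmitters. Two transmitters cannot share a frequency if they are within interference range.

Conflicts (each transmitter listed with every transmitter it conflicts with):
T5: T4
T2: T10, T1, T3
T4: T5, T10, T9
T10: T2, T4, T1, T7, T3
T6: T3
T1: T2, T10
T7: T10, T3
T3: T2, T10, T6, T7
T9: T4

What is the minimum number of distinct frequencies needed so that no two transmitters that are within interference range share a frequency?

3

T10, T7, T3 pairwise conflict, so at least 3 frequencies are needed.
A valid assignment using 3 frequencies: T5=1, T2=3, T4=2, T10=1, T6=1, T1=2, T7=3, T3=2, T9=1. Each listed conflict is separated.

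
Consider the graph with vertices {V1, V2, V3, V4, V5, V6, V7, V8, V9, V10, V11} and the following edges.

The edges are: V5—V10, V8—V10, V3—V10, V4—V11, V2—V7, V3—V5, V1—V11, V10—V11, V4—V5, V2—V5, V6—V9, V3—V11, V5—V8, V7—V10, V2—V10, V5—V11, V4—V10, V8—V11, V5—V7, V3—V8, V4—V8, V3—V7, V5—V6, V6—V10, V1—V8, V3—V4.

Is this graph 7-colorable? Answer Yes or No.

Yes

The chromatic number is 6. V3, V4, V5, V8, V10, V11 form a clique, so at least 6 colors are needed.
6 colors suffice: V1=1, V2=3, V3=3, V4=6, V5=1, V6=3, V7=4, V8=5, V9=1, V10=2, V11=4.
Since 7 ≥ 6, a proper 7-coloring certainly exists.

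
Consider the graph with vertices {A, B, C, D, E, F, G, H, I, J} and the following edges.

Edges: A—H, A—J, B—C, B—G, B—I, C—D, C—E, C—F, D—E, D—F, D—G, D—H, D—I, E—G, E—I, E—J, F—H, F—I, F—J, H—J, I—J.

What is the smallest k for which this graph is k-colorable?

3

C, D, F are mutually adjacent, so at least 3 colors are needed.
A valid assignment using 3 colors: A=2, B=1, C=3, D=1, E=2, F=2, G=3, H=3, I=3, J=1. Every edge joins two different colors.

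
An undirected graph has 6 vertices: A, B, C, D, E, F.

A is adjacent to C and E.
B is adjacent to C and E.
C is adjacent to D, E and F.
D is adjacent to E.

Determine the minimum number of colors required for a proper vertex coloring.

3

B, C, E are pairwise adjacent, so at least 3 colors are needed.
One proper 3-coloring: A=3, B=3, C=1, D=3, E=2, F=2. Every edge joins two different colors.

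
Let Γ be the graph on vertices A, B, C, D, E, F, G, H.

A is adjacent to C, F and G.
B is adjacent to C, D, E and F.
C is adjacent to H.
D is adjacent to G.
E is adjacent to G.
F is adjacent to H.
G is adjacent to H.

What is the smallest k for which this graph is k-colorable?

3

The cycle G-H-C-B-D-G has odd length 5, so it cannot be 2-colored; at least 3 colors are needed.
A valid assignment using 3 colors: A=green, B=red, C=blue, D=blue, E=blue, F=blue, G=red, H=green. No two adjacent vertices share a color.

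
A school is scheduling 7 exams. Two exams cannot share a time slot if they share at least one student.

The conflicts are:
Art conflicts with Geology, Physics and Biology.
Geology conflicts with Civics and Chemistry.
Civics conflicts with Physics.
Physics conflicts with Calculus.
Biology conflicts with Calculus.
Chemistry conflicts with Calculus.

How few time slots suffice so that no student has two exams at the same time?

3

The cycle Chemistry-Geology-Civics-Physics-Calculus-Chemistry has odd length 5, so it cannot be 2-colored; at least 3 time slots are needed.
3 time slots suffice: Art=1, Geology=2, Civics=1, Physics=2, Biology=2, Chemistry=3, Calculus=1. Each listed conflict is separated.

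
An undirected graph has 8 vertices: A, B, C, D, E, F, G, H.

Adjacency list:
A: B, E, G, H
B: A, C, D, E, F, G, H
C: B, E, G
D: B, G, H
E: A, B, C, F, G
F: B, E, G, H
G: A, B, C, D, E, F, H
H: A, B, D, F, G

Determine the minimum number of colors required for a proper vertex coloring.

A, B, E, G are pairwise adjacent (a clique of size 4), so at least 4 colors are needed.
4 colors suffice: color 1 → {G}; color 2 → {B}; color 3 → {E, H}; color 4 → {A, C, D, F}. Each edge has distinct colors on its endpoints.

4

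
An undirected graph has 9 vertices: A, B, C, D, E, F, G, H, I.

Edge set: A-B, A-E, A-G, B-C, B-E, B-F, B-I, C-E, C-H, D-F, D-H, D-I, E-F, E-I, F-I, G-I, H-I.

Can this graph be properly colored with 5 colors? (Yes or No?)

Yes

The chromatic number is 4. B, E, F, I are mutually adjacent (a clique of size 4), so at least 4 colors are needed.
A valid assignment using 4 colors: A=1, B=2, C=1, D=3, E=3, F=4, G=2, H=2, I=1.
Since 5 ≥ 4, a proper 5-coloring certainly exists.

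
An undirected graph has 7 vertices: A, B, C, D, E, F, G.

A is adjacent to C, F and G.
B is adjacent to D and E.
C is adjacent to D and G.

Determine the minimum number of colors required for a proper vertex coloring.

3

A, C, G form a triangle, so at least 3 colors are needed.
3 colors suffice: color red → {B, C, F}; color blue → {A, D, E}; color green → {G}. Each edge has distinct colors on its endpoints.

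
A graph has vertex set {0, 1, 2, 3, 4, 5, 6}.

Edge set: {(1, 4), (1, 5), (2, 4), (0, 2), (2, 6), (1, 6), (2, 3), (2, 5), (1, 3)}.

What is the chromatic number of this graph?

2

1 and 4 are adjacent, so at least 2 colors are needed.
One proper 2-coloring: 0=blue, 1=red, 2=red, 3=blue, 4=blue, 5=blue, 6=blue. Each edge has distinct colors on its endpoints.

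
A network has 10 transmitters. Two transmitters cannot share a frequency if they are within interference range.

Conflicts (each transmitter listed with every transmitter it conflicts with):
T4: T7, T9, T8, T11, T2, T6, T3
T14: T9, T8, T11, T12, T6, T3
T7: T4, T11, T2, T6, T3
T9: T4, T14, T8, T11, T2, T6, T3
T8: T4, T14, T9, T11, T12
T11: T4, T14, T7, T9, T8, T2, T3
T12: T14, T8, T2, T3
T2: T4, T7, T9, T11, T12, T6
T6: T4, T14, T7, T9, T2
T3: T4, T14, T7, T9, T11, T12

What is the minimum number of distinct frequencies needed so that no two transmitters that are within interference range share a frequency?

4

T4, T9, T2, T6 are mutually in conflict, so at least 4 frequencies are needed.
4 frequencies suffice: frequency 1 → {T7, T9, T12}; frequency 2 → {T4, T14}; frequency 3 → {T11, T6}; frequency 4 → {T8, T2, T3}. Each listed conflict is separated.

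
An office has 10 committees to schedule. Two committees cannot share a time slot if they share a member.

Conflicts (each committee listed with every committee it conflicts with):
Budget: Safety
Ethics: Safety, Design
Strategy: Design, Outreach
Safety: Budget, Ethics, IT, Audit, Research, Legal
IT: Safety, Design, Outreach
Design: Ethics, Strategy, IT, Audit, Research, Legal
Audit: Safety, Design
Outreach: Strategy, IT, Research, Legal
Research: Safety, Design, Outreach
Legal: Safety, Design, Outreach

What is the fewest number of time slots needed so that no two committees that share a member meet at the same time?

Design and Legal conflict, so at least 2 time slots are needed.
2 time slots suffice: time slot 1 → {Safety, Design, Outreach}; time slot 2 → {Budget, Ethics, Strategy, IT, Audit, Research, Legal}. No two conflicting committees share a time slot.

2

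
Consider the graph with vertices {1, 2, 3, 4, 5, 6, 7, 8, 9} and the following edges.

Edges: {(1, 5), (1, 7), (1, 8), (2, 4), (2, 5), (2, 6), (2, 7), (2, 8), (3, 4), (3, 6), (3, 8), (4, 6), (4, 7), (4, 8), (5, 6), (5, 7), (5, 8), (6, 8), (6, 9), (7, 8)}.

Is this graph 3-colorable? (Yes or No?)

1, 5, 7, 8 are mutually adjacent (a clique of size 4), so at least 4 colors are needed.
So 3 colors are not enough.

No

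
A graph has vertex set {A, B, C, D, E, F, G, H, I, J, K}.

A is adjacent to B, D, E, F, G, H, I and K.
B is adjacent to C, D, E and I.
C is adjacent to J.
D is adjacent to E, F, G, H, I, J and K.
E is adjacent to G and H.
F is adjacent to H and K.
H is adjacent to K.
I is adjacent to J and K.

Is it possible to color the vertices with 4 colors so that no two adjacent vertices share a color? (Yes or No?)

No

A, D, F, H, K are pairwise adjacent (a clique of size 5), so at least 5 colors are needed.
So 4 colors are not enough.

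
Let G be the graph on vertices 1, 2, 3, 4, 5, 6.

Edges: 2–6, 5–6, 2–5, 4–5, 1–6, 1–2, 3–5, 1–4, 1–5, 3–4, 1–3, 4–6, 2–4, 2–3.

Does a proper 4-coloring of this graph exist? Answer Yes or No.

1, 2, 3, 4, 5 are mutually adjacent (a clique of size 5), so at least 5 colors are needed.
So 4 colors are not enough.

No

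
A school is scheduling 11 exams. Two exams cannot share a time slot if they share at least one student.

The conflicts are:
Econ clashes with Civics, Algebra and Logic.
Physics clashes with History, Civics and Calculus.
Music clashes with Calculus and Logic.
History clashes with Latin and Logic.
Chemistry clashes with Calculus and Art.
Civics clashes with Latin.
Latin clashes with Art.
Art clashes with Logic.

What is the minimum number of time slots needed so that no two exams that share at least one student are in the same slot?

3

The cycle Logic-Music-Calculus-Physics-History-Logic has odd length 5, so it cannot be 2-colored; at least 3 time slots are needed.
3 time slots suffice: time slot 1 → {Civics, Algebra, Calculus, Logic}; time slot 2 → {Econ, Music, History, Art}; time slot 3 → {Physics, Chemistry, Latin}. Each listed conflict is separated.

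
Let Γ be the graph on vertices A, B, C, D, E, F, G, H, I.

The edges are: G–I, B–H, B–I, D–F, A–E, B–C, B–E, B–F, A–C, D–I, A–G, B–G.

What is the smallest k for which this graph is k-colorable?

B, G, I are pairwise adjacent, so at least 3 colors are needed.
3 colors suffice: A=1, B=1, C=2, D=1, E=2, F=2, G=3, H=2, I=2. Each edge has distinct colors on its endpoints.

3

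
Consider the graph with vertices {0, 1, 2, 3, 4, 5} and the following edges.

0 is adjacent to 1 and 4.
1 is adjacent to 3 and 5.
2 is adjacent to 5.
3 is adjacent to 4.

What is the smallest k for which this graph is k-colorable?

2

2 and 5 are adjacent, so at least 2 colors are needed.
2 colors suffice: 0=b, 1=a, 2=a, 3=b, 4=a, 5=b. No two adjacent vertices share a color.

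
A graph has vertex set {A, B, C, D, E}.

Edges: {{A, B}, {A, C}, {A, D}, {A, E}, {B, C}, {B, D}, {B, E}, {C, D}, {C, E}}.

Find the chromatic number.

A, B, C, D are mutually adjacent (a clique of size 4), so at least 4 colors are needed.
A valid assignment using 4 colors: A=1, B=2, C=3, D=4, E=4. Each edge has distinct colors on its endpoints.

4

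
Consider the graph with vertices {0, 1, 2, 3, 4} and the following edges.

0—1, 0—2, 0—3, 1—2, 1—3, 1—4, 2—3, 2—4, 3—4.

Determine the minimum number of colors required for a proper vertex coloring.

4

1, 2, 3, 4 form a clique, so at least 4 colors are needed.
4 colors suffice: color red → {2}; color blue → {1}; color green → {3}; color yellow → {0, 4}. Each edge has distinct colors on its endpoints.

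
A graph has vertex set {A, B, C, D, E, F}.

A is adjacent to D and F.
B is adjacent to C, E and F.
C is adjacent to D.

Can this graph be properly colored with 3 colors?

Yes

The chromatic number is 3. The cycle C-B-F-A-D-C has odd length 5, so it cannot be 2-colored; at least 3 colors are needed.
3 colors suffice: color red → {B, D}; color blue → {C, E, F}; color green → {A}.
That is already a proper 3-coloring.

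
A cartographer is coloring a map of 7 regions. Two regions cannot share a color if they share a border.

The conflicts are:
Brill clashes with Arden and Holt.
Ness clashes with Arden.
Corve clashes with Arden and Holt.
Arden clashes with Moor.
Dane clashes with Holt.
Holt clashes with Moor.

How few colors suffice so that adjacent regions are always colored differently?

Brill and Holt conflict, so at least 2 colors are needed.
2 colors suffice: color 1 → {Arden, Holt}; color 2 → {Brill, Ness, Corve, Dane, Moor}. Each listed conflict is separated.

2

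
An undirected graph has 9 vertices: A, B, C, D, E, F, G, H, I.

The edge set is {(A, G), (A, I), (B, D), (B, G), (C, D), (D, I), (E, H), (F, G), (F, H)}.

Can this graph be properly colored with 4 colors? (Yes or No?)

The chromatic number is 3. The cycle A-I-D-B-G-A has odd length 5, so it cannot be 2-colored; at least 3 colors are needed.
3 colors suffice: A=blue, B=blue, C=blue, D=red, E=blue, F=blue, G=red, H=red, I=green.
Since 4 ≥ 3, a proper 4-coloring certainly exists.

Yes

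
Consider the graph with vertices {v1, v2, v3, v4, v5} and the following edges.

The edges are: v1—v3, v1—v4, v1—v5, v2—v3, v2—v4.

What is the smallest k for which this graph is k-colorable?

2

v2 and v3 are adjacent, so at least 2 colors are needed.
A valid assignment using 2 colors: v1=red, v2=red, v3=blue, v4=blue, v5=blue. Each edge has distinct colors on its endpoints.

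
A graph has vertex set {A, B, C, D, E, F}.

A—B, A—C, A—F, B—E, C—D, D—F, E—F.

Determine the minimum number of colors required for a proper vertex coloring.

C and D are adjacent, so at least 2 colors are needed.
A valid assignment using 2 colors: A=2, B=1, C=1, D=2, E=2, F=1. No two adjacent vertices share a color.

2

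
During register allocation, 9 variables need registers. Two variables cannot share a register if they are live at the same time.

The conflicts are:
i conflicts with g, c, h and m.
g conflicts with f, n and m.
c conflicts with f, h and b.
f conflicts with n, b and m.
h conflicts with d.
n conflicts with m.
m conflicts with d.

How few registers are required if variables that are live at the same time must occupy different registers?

4

g, f, n, m are mutually in conflict, so at least 4 registers are needed.
4 registers suffice: i=1, g=3, c=2, f=1, h=3, n=4, b=3, m=2, d=1. No two conflicting variables share a register.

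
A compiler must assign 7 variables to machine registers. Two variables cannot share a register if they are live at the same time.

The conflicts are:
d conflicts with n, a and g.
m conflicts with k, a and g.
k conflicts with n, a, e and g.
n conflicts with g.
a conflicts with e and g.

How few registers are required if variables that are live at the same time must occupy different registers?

4

m, k, a, g pairwise conflict, so at least 4 registers are needed.
4 registers suffice: register 1 → {d, k}; register 2 → {e, g}; register 3 → {n, a}; register 4 → {m}. No two conflicting variables share a register.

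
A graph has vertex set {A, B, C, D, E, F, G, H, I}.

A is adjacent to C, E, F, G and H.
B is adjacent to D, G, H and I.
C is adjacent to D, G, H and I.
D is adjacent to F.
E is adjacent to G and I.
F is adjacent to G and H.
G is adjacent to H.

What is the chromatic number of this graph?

4

A, F, G, H form a clique, so at least 4 colors are needed.
4 colors suffice: color 1 → {D, G, I}; color 2 → {E, H}; color 3 → {A, B}; color 4 → {C, F}. Each edge has distinct colors on its endpoints.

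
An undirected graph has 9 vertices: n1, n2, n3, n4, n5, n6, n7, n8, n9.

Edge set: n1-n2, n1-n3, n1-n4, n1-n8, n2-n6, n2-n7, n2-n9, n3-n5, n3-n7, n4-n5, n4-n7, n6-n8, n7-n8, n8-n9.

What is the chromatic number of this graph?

2

n1 and n2 are adjacent, so at least 2 colors are needed.
2 colors suffice: color 1 → {n1, n5, n6, n7, n9}; color 2 → {n2, n3, n4, n8}. Every edge joins two different colors.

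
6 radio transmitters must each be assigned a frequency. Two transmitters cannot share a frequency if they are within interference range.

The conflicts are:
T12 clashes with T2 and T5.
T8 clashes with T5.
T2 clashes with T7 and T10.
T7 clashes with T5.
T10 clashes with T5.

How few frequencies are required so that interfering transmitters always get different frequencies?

T12 and T5 conflict, so at least 2 frequencies are needed.
2 frequencies suffice: frequency 1 → {T2, T5}; frequency 2 → {T12, T8, T7, T10}. Each listed conflict is separated.

2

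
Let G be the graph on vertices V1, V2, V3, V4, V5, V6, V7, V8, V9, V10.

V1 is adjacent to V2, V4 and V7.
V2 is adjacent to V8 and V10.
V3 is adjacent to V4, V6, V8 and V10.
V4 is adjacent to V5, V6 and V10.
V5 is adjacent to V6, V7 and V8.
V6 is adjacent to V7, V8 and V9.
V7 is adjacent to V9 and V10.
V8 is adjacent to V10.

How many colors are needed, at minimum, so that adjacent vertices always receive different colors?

V2, V8, V10 are mutually adjacent, so at least 3 colors are needed.
A valid assignment using 3 colors: V1=1, V2=3, V3=3, V4=2, V5=3, V6=1, V7=2, V8=2, V9=3, V10=1. No two adjacent vertices share a color.

3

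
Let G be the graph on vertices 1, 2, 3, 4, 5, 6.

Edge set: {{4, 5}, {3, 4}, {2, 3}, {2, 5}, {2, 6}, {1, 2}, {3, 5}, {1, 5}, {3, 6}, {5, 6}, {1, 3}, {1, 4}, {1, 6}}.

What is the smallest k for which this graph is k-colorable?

1, 2, 3, 5, 6 are mutually adjacent (a clique of size 5), so at least 5 colors are needed.
One proper 5-coloring: 1=a, 2=d, 3=b, 4=d, 5=c, 6=e. No two adjacent vertices share a color.

5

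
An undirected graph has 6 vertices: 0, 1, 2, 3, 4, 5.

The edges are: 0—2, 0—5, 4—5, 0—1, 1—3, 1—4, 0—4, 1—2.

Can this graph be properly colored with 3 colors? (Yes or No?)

Yes

The chromatic number is 3. 0, 4, 5 are pairwise adjacent, so at least 3 colors are needed.
A valid assignment using 3 colors: 0=a, 1=b, 2=c, 3=a, 4=c, 5=b.
That is already a proper 3-coloring.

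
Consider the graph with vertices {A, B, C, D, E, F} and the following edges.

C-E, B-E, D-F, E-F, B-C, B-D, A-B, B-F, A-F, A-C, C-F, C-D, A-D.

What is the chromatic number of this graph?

A, B, C, D, F are mutually adjacent (a clique of size 5), so at least 5 colors are needed.
5 colors suffice: A=4, B=1, C=2, D=5, E=4, F=3. Every edge joins two different colors.

5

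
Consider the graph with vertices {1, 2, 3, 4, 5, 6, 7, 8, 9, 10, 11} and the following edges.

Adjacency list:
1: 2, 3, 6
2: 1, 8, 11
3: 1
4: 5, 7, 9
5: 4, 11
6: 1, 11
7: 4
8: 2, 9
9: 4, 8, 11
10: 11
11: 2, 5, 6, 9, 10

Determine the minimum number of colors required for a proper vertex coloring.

2

4 and 7 are adjacent, so at least 2 colors are needed.
2 colors suffice: 1=a, 2=b, 3=b, 4=a, 5=b, 6=b, 7=b, 8=a, 9=b, 10=b, 11=a. Every edge joins two different colors.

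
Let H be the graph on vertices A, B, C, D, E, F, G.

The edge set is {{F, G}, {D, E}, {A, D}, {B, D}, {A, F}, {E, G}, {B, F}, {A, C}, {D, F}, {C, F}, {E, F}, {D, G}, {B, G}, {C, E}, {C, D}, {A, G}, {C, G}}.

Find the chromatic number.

A, C, D, F, G are pairwise adjacent (a clique of size 5), so at least 5 colors are needed.
5 colors suffice: A=5, B=4, C=4, D=3, E=5, F=2, G=1. Each edge has distinct colors on its endpoints.

5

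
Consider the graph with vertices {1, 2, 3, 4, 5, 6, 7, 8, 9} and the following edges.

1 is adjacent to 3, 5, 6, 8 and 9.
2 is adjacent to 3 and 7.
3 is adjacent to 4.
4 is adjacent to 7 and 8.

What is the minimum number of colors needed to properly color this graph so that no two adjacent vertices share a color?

2

1 and 5 are adjacent, so at least 2 colors are needed.
One proper 2-coloring: 1=red, 2=red, 3=blue, 4=red, 5=blue, 6=blue, 7=blue, 8=blue, 9=blue. Every edge joins two different colors.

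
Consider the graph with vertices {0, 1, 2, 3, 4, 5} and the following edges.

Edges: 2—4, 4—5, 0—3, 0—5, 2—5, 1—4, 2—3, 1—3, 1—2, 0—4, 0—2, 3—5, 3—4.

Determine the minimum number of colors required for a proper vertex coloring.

0, 2, 3, 4, 5 are mutually adjacent (a clique of size 5), so at least 5 colors are needed.
5 colors suffice: 0=e, 1=d, 2=a, 3=c, 4=b, 5=d. Each edge has distinct colors on its endpoints.

5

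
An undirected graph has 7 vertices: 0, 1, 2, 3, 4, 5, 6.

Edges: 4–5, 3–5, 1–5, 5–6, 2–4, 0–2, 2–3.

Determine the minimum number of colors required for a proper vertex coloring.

2

2 and 4 are adjacent, so at least 2 colors are needed.
A valid assignment using 2 colors: 0=b, 1=b, 2=a, 3=b, 4=b, 5=a, 6=b. Every edge joins two different colors.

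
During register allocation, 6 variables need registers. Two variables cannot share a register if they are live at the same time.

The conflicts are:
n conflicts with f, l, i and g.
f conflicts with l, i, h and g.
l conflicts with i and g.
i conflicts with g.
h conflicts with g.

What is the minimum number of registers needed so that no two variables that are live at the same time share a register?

n, f, l, i, g pairwise conflict, so at least 5 registers are needed.
5 registers suffice: n=5, f=1, l=3, i=4, h=3, g=2. Each listed conflict is separated.

5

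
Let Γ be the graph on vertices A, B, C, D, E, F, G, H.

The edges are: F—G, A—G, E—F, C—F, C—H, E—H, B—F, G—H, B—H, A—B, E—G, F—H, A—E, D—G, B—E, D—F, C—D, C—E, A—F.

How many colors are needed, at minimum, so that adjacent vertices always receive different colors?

4

C, E, F, H are pairwise adjacent (a clique of size 4), so at least 4 colors are needed.
4 colors suffice: color 1 → {F}; color 2 → {D, E}; color 3 → {A, H}; color 4 → {B, C, G}. Each edge has distinct colors on its endpoints.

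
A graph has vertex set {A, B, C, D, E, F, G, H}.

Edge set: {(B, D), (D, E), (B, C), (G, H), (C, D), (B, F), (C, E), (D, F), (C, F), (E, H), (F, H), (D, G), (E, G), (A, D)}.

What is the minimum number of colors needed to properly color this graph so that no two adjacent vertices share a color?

4

B, C, D, F form a clique, so at least 4 colors are needed.
4 colors suffice: color red → {D, H}; color blue → {A, C, G}; color green → {E, F}; color yellow → {B}. Each edge has distinct colors on its endpoints.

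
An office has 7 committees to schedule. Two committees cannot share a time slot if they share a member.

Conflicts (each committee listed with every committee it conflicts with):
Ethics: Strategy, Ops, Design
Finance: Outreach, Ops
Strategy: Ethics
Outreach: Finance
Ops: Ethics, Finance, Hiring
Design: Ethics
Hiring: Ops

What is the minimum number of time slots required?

2

Ops and Hiring conflict, so at least 2 time slots are needed.
2 time slots suffice: time slot 1 → {Strategy, Outreach, Ops, Design}; time slot 2 → {Ethics, Finance, Hiring}. No two conflicting committees share a time slot.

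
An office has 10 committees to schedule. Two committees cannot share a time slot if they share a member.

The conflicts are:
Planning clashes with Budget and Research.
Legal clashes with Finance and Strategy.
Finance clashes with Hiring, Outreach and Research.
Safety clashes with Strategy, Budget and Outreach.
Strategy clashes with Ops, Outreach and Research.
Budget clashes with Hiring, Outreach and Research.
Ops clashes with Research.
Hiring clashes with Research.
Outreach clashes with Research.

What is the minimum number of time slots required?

Planning, Budget, Research pairwise conflict, so at least 3 time slots are needed.
Using 3 time slots: Planning=2, Legal=1, Finance=3, Safety=1, Strategy=3, Budget=3, Ops=2, Hiring=2, Outreach=2, Research=1. No two conflicting committees share a time slot.

3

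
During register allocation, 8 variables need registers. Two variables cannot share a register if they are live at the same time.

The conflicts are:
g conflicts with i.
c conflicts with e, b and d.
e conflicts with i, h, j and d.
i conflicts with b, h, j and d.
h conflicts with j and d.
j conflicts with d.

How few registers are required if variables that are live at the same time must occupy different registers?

e, i, h, j, d pairwise conflict, so at least 5 registers are needed.
5 registers suffice: register 1 → {c, i}; register 2 → {g, e, b}; register 3 → {d}; register 4 → {h}; register 5 → {j}. Every pair that conflicts lands in different registers.

5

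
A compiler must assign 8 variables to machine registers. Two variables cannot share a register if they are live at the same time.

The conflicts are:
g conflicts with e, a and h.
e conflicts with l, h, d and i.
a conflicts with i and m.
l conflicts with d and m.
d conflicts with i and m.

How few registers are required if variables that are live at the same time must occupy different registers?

l, d, m all conflict with each other, so at least 3 registers are needed.
3 registers suffice: register 1 → {e, m}; register 2 → {a, h, d}; register 3 → {g, l, i}. No two conflicting variables share a register.

3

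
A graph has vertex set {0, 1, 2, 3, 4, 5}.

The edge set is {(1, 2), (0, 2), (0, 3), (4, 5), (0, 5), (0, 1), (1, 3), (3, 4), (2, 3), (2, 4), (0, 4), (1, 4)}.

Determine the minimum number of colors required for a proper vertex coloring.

0, 1, 2, 3, 4 form a clique, so at least 5 colors are needed.
One proper 5-coloring: 0=red, 1=green, 2=purple, 3=yellow, 4=blue, 5=green. Each edge has distinct colors on its endpoints.

5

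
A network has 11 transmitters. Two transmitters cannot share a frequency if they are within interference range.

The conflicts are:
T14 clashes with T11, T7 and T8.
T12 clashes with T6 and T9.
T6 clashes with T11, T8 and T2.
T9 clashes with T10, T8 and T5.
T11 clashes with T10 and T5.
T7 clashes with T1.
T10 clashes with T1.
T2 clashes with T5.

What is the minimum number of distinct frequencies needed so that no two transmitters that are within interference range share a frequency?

The cycle T9-T5-T11-T14-T8-T9 has odd length 5, so it cannot be 2-colored; at least 3 frequencies are needed.
3 frequencies suffice: frequency 1 → {T9, T11, T7, T2}; frequency 2 → {T14, T6, T10, T5}; frequency 3 → {T12, T1, T8}. No two conflicting transmitters share a frequency.

3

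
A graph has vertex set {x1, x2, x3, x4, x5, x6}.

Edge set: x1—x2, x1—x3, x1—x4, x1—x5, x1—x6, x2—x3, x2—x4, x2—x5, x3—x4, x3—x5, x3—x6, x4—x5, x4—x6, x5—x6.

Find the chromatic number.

x1, x2, x3, x4, x5 are pairwise adjacent (a clique of size 5), so at least 5 colors are needed.
A valid assignment using 5 colors: x1=1, x2=5, x3=4, x4=2, x5=3, x6=5. Each edge has distinct colors on its endpoints.

5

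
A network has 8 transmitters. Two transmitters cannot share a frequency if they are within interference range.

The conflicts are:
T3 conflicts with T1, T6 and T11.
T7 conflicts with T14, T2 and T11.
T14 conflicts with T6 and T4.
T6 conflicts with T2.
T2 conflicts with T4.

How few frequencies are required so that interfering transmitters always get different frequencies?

3

The cycle T3-T11-T7-T2-T6-T3 has odd length 5, so it cannot be 2-colored; at least 3 frequencies are needed.
3 frequencies suffice: frequency 1 → {T3, T7, T4}; frequency 2 → {T1, T14, T2, T11}; frequency 3 → {T6}. Each listed conflict is separated.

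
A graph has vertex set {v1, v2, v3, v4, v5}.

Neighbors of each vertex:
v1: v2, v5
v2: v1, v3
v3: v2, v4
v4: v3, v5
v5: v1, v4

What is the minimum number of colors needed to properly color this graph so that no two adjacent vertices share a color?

3

The cycle v2-v3-v4-v5-v1-v2 has odd length 5, so it cannot be 2-colored; at least 3 colors are needed.
3 colors suffice: color 1 → {v2, v4}; color 2 → {v1, v3}; color 3 → {v5}. No two adjacent vertices share a color.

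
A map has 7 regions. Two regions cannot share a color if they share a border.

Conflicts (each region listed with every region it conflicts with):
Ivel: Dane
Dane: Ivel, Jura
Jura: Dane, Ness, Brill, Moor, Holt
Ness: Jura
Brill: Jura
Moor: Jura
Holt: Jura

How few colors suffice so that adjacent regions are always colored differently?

Ivel and Dane conflict, so at least 2 colors are needed.
2 colors suffice: Ivel=1, Dane=2, Jura=1, Ness=2, Brill=2, Moor=2, Holt=2. Every pair that conflicts lands in different colors.

2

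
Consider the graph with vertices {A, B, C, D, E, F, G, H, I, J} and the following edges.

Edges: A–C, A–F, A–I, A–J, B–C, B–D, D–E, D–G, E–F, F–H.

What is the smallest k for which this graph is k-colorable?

2

B and C are adjacent, so at least 2 colors are needed.
2 colors suffice: A=red, B=red, C=blue, D=blue, E=red, F=blue, G=red, H=red, I=blue, J=blue. Each edge has distinct colors on its endpoints.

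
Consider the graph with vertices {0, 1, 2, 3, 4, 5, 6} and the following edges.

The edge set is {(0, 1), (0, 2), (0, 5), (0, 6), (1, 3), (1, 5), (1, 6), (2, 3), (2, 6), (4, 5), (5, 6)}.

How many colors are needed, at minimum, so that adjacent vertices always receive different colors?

4

0, 1, 5, 6 are pairwise adjacent (a clique of size 4), so at least 4 colors are needed.
4 colors suffice: 0=green, 1=blue, 2=red, 3=green, 4=blue, 5=red, 6=yellow. No two adjacent vertices share a color.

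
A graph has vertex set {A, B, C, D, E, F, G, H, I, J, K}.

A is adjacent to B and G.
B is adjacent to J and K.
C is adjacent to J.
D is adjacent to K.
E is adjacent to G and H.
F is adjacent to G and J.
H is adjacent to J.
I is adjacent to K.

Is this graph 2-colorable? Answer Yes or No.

The cycle B-A-G-F-J-B has odd length 5, so it cannot be 2-colored; at least 3 colors are needed.
So 2 colors are not enough.

No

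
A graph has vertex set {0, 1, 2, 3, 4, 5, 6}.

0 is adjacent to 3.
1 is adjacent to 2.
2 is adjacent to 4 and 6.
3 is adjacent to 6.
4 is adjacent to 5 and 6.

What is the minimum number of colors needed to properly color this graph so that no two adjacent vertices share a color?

3

2, 4, 6 are pairwise adjacent, so at least 3 colors are needed.
One proper 3-coloring: 0=b, 1=a, 2=c, 3=a, 4=a, 5=b, 6=b. Every edge joins two different colors.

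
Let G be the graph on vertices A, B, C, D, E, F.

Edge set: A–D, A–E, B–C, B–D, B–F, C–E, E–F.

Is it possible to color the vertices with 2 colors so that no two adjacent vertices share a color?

No

The cycle D-B-C-E-A-D has odd length 5, so it cannot be 2-colored; at least 3 colors are needed.
So 2 colors are not enough.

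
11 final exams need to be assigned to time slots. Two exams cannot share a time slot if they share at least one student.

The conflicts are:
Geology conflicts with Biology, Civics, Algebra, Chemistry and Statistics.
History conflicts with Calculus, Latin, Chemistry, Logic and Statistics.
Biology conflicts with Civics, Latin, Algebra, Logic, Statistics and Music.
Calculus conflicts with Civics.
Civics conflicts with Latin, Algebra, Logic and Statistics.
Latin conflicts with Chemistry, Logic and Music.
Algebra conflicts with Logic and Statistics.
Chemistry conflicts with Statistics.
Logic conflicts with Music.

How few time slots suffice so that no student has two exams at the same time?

Geology, Biology, Civics, Algebra, Statistics are mutually in conflict, so at least 5 time slots are needed.
A valid assignment using 5 time slots: Geology=5, History=1, Biology=1, Calculus=3, Civics=2, Latin=4, Algebra=4, Chemistry=2, Logic=3, Statistics=3, Music=2. Every pair that conflicts lands in different time slots.

5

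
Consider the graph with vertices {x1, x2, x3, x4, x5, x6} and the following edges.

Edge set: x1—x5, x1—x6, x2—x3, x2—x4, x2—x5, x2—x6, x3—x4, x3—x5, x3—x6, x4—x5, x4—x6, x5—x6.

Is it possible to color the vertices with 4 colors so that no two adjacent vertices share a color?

x2, x3, x4, x5, x6 form a clique, so at least 5 colors are needed.
So 4 colors are not enough.

No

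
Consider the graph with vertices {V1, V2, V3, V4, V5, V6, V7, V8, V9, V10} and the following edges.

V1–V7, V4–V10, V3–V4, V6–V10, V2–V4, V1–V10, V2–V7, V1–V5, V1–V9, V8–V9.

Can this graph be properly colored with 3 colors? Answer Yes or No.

The chromatic number is 3. The cycle V7-V1-V10-V4-V2-V7 has odd length 5, so it cannot be 2-colored; at least 3 colors are needed.
One proper 3-coloring: V1=1, V2=2, V3=2, V4=1, V5=2, V6=1, V7=3, V8=1, V9=2, V10=2.
That is already a proper 3-coloring.

Yes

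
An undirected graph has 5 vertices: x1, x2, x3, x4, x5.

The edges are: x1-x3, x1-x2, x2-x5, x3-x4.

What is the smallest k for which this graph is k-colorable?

x3 and x4 are adjacent, so at least 2 colors are needed.
2 colors suffice: color 1 → {x2, x3}; color 2 → {x1, x4, x5}. Every edge joins two different colors.

2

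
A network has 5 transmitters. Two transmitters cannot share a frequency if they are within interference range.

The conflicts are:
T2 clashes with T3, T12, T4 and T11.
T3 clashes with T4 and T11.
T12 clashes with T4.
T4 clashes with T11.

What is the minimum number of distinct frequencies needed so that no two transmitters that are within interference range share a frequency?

4

T2, T3, T4, T11 all conflict with each other, so at least 4 frequencies are needed.
4 frequencies suffice: frequency 1 → {T2}; frequency 2 → {T4}; frequency 3 → {T12, T11}; frequency 4 → {T3}. Every pair that conflicts lands in different frequencies.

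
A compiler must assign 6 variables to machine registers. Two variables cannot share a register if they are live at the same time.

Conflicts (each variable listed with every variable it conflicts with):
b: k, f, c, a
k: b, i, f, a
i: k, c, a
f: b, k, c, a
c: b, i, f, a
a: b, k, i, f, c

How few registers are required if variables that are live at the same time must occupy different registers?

b, k, f, a are mutually in conflict, so at least 4 registers are needed.
Using 4 registers: b=4, k=3, i=2, f=2, c=3, a=1. Each listed conflict is separated.

4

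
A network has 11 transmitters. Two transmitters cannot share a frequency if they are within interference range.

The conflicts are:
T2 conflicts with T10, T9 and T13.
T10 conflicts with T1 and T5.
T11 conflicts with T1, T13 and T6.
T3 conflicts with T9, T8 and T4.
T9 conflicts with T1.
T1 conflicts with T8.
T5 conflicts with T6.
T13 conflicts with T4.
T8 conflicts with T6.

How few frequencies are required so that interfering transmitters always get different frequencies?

3

The cycle T8-T6-T5-T10-T1-T8 has odd length 5, so it cannot be 2-colored; at least 3 frequencies are needed.
Using 3 frequencies: T2=1, T10=2, T11=2, T3=1, T9=2, T1=1, T5=3, T13=3, T8=2, T6=1, T4=2. No two conflicting transmitters share a frequency.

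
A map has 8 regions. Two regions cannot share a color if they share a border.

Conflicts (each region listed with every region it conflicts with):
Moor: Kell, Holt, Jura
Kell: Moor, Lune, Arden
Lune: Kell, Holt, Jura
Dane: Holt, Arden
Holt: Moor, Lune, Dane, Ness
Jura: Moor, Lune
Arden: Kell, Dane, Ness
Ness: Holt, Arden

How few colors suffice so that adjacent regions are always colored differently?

3

The cycle Lune-Kell-Arden-Ness-Holt-Lune has odd length 5, so it cannot be 2-colored; at least 3 colors are needed.
3 colors suffice: color 1 → {Holt, Jura, Arden}; color 2 → {Kell, Dane, Ness}; color 3 → {Moor, Lune}. Every pair that conflicts lands in different colors.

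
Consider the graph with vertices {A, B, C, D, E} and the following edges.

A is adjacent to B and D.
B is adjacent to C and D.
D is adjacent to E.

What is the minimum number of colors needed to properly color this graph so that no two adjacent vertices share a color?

A, B, D form a triangle, so at least 3 colors are needed.
3 colors suffice: A=green, B=blue, C=red, D=red, E=blue. Every edge joins two different colors.

3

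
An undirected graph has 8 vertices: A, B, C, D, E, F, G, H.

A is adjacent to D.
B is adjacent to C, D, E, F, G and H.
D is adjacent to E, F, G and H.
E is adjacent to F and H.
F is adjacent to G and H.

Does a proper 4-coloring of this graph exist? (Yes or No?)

No

B, D, E, F, H are pairwise adjacent (a clique of size 5), so at least 5 colors are needed.
So 4 colors are not enough.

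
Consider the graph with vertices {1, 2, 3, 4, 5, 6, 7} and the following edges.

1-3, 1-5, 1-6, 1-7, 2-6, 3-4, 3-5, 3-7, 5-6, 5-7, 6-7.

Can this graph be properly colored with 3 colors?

1, 3, 5, 7 are pairwise adjacent (a clique of size 4), so at least 4 colors are needed.
So 3 colors are not enough.

No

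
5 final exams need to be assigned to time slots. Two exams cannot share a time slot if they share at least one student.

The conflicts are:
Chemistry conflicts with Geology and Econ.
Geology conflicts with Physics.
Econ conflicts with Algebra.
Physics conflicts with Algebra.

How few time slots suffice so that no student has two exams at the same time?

The cycle Chemistry-Econ-Algebra-Physics-Geology-Chemistry has odd length 5, so it cannot be 2-colored; at least 3 time slots are needed.
A valid assignment using 3 time slots: Chemistry=3, Geology=1, Econ=2, Physics=2, Algebra=1. Each listed conflict is separated.

3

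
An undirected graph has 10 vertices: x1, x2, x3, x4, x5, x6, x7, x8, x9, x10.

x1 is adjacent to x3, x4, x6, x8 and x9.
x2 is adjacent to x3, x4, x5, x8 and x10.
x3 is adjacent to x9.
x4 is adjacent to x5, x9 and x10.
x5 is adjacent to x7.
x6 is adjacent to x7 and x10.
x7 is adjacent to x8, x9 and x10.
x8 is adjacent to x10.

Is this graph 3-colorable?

The chromatic number is 3. x1, x3, x9 are mutually adjacent, so at least 3 colors are needed.
One proper 3-coloring: x1=1, x2=1, x3=3, x4=3, x5=2, x6=3, x7=1, x8=3, x9=2, x10=2.
That is already a proper 3-coloring.

Yes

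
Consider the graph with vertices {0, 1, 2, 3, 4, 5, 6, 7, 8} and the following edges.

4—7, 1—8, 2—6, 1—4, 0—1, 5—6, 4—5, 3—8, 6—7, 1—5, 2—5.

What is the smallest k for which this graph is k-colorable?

2, 5, 6 form a triangle, so at least 3 colors are needed.
3 colors suffice: 0=a, 1=b, 2=c, 3=b, 4=c, 5=a, 6=b, 7=a, 8=a. Every edge joins two different colors.

3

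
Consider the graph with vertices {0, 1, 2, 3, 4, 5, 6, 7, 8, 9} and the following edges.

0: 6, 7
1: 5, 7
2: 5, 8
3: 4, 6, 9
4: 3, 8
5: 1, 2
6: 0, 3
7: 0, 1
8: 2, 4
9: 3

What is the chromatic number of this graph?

3

The cycle 7-1-5-2-8-4-3-6-0-7 has odd length 9, so it cannot be 2-colored; at least 3 colors are needed.
3 colors suffice: color a → {0, 1, 3, 8}; color b → {2, 4, 6, 7, 9}; color c → {5}. No two adjacent vertices share a color.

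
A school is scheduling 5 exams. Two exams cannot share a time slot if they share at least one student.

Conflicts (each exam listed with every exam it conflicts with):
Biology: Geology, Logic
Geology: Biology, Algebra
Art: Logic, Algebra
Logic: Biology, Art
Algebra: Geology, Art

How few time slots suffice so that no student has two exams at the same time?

3

The cycle Algebra-Art-Logic-Biology-Geology-Algebra has odd length 5, so it cannot be 2-colored; at least 3 time slots are needed.
3 time slots suffice: Biology=2, Geology=1, Art=2, Logic=1, Algebra=3. Each listed conflict is separated.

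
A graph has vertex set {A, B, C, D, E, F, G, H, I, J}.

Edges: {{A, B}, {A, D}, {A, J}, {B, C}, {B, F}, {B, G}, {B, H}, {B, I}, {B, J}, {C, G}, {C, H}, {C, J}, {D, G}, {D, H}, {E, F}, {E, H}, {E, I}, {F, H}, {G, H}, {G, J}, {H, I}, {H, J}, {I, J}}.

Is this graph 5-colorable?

The chromatic number is 5. B, C, G, H, J are mutually adjacent (a clique of size 5), so at least 5 colors are needed.
A valid assignment using 5 colors: A=1, B=2, C=5, D=2, E=2, F=3, G=4, H=1, I=4, J=3.
That is already a proper 5-coloring.

Yes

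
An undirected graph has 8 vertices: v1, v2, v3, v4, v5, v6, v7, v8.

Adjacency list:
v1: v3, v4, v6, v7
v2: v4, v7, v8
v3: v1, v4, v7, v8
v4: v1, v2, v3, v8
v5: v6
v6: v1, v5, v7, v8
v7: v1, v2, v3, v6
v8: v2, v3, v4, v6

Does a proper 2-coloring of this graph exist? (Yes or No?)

v1, v3, v7 are mutually adjacent, so at least 3 colors are needed.
So 2 colors are not enough.

No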